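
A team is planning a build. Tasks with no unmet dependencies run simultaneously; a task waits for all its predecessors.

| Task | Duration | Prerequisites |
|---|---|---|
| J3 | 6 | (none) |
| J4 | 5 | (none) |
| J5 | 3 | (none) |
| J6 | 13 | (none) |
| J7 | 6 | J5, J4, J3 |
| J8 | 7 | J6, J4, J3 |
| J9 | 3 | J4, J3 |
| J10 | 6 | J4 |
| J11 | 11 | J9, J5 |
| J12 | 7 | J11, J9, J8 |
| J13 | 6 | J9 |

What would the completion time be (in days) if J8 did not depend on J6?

Original critical path: J3→J9→J11→J12 = 6+3+11+7 = 27 ⇒ 27 days.
Without J6→J8, J8's earliest start moves from 13 to 6.
After: J3→J9→J11→J12 = 6+3+11+7 = 27 → 27 days.

27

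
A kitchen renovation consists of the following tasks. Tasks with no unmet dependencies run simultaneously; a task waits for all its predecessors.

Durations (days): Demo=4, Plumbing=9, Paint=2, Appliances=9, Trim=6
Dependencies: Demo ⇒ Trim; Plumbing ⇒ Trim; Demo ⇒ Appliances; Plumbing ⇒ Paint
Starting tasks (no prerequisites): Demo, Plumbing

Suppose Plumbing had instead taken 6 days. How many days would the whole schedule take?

13

Critical path before the change: Plumbing→Trim = 9+6 = 15 giving 15 days.
Since Plumbing is critical, the -3 change carries straight to that chain (now 12 days).
Now Demo→Appliances = 4+9 = 13 is longest, so the finish becomes 13 days.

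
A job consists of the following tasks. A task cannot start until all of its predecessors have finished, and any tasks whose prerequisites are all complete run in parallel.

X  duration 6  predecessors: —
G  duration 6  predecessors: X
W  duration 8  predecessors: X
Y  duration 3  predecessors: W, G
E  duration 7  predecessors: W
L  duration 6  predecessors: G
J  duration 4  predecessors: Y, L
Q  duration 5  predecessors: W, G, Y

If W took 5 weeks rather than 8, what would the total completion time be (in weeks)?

22

As given, the longest chain is X→W→Y→Q = 6+8+3+5 = 22, so the finish is 22 weeks.
Since W is critical, the -3 change carries straight to that chain (now 19 weeks).
The binding chain switches to X→G→L→J = 6+6+6+4 = 22; finish 22 weeks.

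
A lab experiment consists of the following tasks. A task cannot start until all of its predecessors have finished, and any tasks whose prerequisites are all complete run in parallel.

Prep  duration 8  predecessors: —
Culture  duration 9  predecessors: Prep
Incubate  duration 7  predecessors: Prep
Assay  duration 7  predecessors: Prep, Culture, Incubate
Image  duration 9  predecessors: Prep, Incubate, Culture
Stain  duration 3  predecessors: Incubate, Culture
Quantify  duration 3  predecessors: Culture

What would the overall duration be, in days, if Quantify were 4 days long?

Actual critical path: Prep→Culture→Image = 8+9+9 = 26 ⇒ 26 days.
Quantify has 6 days of float (longest path through it is 20).
That remains the longest chain; total 26 days.

26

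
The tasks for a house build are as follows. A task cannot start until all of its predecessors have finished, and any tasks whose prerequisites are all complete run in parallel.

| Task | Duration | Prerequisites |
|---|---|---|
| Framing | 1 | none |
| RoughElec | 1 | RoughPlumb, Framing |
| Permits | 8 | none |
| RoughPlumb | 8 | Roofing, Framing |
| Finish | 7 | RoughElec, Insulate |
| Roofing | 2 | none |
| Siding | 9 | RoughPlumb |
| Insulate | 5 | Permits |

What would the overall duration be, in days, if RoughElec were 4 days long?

21

Baseline: Permits→Insulate→Finish = 8+5+7 = 20 → 20 days.
RoughElec has 2 days of float (longest path through it is 18).
The binding chain switches to Roofing→RoughPlumb→RoughElec→Finish = 2+8+4+7 = 21; finish 21 days.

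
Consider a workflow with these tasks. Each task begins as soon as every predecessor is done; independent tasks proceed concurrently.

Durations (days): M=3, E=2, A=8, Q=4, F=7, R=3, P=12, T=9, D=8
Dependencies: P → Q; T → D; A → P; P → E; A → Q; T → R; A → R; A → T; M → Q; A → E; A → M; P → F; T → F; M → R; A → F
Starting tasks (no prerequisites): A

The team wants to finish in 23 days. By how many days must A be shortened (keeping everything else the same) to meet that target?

Current finish: 27 days; target: 23.
A is on every critical path, so each day cut from A cuts the finish by one (this holds down to a finish of 20).
Need 27 − 23 = 4 days off A → A becomes 4 days, finish becomes 23.

4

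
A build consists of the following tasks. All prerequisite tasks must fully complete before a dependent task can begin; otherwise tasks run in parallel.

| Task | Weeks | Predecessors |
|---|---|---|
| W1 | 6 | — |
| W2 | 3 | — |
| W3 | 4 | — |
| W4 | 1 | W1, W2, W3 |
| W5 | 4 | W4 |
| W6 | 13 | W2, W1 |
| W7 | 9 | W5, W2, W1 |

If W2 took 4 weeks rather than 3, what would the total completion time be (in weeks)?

Baseline: W1→W4→W5→W7 = 6+1+4+9 = 20 → 20 weeks.
W2 has 3 weeks of float (longest path through it is 17).
No other chain overtakes it, so the finish is 20 weeks.

20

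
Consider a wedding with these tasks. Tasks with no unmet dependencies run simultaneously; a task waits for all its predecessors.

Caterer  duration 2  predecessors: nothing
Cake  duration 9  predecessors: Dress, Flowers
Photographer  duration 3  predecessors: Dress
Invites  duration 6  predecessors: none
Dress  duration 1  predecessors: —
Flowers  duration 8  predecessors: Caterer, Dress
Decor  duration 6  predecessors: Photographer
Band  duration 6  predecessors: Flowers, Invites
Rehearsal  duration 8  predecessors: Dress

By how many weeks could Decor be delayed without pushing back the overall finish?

9

The longest chain is Caterer→Flowers→Cake = 2+8+9 = 19; overall finish 19 weeks.
Decor finishes as early as 10 and must finish by 19.
Slack of Decor = 13 − 4 = 9 weeks.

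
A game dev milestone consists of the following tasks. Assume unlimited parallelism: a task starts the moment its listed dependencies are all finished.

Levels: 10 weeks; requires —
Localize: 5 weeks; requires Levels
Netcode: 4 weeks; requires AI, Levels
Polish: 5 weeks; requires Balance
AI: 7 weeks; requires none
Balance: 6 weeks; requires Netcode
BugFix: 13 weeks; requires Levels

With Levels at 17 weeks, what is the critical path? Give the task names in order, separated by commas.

Levels, Netcode, Balance, Polish

As given, the longest chain is Levels→Netcode→Balance→Polish = 10+4+6+5 = 25, so the finish is 25 weeks.
Levels lies on that path, so at 17 weeks the path becomes 32 weeks.
The critical path is still Levels→Netcode→Balance→Polish; finish is now 32 weeks.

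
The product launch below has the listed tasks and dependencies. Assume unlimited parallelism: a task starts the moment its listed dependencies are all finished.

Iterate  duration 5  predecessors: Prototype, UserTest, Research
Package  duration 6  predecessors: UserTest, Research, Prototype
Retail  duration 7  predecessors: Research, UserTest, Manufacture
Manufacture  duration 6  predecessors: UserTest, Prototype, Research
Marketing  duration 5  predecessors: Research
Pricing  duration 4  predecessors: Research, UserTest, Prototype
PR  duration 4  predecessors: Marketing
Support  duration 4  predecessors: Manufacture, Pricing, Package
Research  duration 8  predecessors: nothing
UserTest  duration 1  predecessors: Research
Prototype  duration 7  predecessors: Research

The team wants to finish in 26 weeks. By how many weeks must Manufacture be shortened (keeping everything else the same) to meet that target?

2

Current finish: 28 weeks; target: 26.
Manufacture is on every critical path, so each week cut from Manufacture cuts the finish by one (this holds down to a finish of 25).
Need 28 − 26 = 2 weeks off Manufacture → Manufacture becomes 4 weeks, finish becomes 26.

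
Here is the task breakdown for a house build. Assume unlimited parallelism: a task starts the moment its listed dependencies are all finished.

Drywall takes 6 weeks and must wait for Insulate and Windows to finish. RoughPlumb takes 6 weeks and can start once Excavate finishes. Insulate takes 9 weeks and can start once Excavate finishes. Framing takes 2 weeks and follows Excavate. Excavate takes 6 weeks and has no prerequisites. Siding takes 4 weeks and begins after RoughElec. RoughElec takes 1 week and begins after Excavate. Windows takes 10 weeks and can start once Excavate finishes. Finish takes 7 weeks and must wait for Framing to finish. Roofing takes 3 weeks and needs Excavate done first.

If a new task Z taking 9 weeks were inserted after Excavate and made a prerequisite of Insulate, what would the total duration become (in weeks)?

Originally the project takes 22 weeks.
With Z inserted, Insulate now waits for max(Excavate, Z).
New critical path: Excavate→Z→Insulate→Drywall = 6+9+9+6 = 30 ⇒ 30 weeks.

30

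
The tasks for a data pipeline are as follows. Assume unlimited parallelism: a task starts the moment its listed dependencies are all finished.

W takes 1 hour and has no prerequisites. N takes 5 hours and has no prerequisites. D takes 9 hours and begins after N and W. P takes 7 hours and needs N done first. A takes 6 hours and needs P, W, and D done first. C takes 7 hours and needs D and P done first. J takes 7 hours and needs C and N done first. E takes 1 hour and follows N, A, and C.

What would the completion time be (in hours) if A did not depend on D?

28

With the dependency in place, N→D→C→J = 5+9+7+7 = 28 sets the finish at 28 hours.
Without D→A, A's earliest start moves from 14 to 12.
The longest chain is now N→D→C→J = 5+9+7+7 = 28, so the project takes 28 hours.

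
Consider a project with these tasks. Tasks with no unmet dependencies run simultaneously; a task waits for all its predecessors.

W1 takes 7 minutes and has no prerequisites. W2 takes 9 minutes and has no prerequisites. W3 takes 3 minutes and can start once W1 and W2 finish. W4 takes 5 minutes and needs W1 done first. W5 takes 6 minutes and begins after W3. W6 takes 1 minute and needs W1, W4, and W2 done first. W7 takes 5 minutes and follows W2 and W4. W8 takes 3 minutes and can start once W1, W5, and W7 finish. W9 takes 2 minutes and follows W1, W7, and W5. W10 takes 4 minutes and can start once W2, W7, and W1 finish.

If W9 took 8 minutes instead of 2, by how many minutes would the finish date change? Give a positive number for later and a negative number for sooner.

5

The binding path is W1→W4→W7→W10 = 7+5+5+4 = 21; finish at 21 minutes.
W9 has 1 minute of float (longest path through it is 20).
The binding chain switches to W2→W3→W5→W9 = 9+3+6+8 = 26; finish 26 minutes.
Change in finish: 26 − 21 = +5 minutes.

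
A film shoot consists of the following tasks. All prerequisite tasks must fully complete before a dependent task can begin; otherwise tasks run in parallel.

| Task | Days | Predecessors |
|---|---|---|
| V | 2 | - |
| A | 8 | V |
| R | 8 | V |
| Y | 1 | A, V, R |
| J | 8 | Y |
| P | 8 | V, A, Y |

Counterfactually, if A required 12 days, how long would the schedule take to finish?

As given, the longest chain is V→A→Y→J = 2+8+1+8 = 19, so the finish is 19 days.
Since A is critical, the +4 change carries straight to that chain (now 23 days).
The critical path is still V→A→Y→J; finish is now 23 days.

23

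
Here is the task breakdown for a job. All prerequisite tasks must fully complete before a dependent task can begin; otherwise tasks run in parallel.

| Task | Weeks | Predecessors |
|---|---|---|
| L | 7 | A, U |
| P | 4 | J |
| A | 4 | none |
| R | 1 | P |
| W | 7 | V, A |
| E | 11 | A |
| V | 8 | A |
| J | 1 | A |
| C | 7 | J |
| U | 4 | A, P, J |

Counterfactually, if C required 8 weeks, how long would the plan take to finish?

Actual critical path: A→J→P→U→L = 4+1+4+4+7 = 20 ⇒ 20 weeks.
The longest path through C is only 12 weeks, so C has float 8.
That remains the longest chain; total 20 weeks.

20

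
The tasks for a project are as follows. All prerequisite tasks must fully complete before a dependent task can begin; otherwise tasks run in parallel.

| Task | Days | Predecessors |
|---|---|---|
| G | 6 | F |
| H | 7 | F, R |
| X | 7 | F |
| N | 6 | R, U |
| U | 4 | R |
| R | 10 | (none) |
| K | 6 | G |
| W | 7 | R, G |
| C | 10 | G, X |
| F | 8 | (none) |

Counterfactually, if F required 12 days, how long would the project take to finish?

Critical path before the change: F→X→C = 8+7+10 = 25 giving 25 days.
Since F is critical, the +4 change carries straight to that chain (now 29 days).
The critical path is still F→X→C; finish is now 29 days.

29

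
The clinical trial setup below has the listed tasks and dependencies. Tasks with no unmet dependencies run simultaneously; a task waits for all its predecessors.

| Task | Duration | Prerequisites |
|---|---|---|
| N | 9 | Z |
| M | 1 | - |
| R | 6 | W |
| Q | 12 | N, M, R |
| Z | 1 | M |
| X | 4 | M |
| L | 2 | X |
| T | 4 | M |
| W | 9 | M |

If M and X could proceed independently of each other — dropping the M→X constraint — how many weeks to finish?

Before: longest chain M→W→R→Q = 1+9+6+12 = 28, finish 28.
Without M→X, X's earliest start moves from 1 to 0.
New critical path: M→W→R→Q = 1+9+6+12 = 28 ⇒ 28 weeks.

28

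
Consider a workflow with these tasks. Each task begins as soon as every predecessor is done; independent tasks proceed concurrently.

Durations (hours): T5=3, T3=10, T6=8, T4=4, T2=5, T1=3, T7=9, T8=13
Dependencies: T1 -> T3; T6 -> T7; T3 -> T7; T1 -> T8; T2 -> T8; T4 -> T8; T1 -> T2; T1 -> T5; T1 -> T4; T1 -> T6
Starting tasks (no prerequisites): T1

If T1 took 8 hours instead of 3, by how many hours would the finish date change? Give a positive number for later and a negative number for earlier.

Actual critical path: T1→T3→T7 = 3+10+9 = 22 ⇒ 22 hours.
T1 lies on that path, so at 8 hours the path becomes 27 hours.
The critical path is still T1→T3→T7; finish is now 27 hours.
Change in finish: 27 − 22 = +5 hours.

5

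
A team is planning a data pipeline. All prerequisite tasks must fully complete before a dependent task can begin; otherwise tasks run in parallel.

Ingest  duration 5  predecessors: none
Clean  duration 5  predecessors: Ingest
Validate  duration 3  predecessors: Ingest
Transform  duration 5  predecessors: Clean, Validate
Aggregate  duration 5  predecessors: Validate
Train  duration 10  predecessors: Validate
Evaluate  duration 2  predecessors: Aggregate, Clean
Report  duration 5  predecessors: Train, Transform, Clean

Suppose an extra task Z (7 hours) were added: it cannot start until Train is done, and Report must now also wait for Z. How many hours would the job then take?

Originally the job takes 23 hours.
With Z inserted, Report now waits for max(Train, Transform, Clean, Z).
New critical path: Ingest→Validate→Train→Z→Report = 5+3+10+7+5 = 30 ⇒ 30 hours.

30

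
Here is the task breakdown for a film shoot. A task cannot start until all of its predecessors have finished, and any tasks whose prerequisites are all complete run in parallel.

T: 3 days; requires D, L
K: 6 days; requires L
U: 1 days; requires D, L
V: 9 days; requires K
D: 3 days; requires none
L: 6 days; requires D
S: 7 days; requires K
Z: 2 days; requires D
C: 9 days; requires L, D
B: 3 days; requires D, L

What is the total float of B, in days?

Critical path: D→L→K→V = 3+6+6+9 = 24, so the finish is 24 days.
The longest chain containing B totals 12 days.
So B can slip 24 − 12 = 12 days.

12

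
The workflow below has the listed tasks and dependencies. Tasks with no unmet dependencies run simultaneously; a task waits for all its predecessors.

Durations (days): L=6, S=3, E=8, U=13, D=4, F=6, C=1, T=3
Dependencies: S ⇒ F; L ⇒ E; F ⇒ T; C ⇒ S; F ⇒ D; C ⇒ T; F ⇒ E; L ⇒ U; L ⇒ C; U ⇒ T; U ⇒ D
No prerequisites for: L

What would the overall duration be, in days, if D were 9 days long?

Critical path before the change: L→C→S→F→E = 6+1+3+6+8 = 24 giving 24 days.
D has 1 day of float (longest path through it is 23).
Now L→U→D = 6+13+9 = 28 is longest, so the finish becomes 28 days.

28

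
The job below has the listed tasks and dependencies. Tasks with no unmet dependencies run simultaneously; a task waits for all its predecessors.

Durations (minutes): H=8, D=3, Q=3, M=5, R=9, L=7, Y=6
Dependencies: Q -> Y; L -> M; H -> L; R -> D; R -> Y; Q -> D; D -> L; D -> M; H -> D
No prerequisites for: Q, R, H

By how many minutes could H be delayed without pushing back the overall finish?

The longest chain is R→D→L→M = 9+3+7+5 = 24; overall finish 24 minutes.
Longest path through H: 23 minutes (earliest finish 8, latest finish 9).
So H can slip 9 − 8 = 1 minute.

1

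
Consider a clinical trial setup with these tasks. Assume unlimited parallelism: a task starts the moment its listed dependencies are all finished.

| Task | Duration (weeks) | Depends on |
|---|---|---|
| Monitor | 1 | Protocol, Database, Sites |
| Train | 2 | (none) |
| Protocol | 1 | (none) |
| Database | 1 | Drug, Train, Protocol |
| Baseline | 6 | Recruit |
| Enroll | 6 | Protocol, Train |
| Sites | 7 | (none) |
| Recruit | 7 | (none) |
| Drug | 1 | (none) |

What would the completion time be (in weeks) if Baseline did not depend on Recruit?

With the dependency in place, Recruit→Baseline = 7+6 = 13 sets the finish at 13 weeks.
Without Recruit→Baseline, Baseline's earliest start moves from 7 to 0.
The longest chain is now Sites→Monitor = 7+1 = 8, so the plan takes 8 weeks.

8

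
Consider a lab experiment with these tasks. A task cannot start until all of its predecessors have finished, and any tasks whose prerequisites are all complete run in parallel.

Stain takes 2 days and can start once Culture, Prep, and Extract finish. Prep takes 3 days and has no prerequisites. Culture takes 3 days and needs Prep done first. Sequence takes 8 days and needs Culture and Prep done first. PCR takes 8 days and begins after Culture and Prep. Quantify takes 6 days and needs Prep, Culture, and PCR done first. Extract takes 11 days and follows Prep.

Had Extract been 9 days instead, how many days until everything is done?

Baseline: Prep→Culture→PCR→Quantify = 3+3+8+6 = 20 → 20 days.
The longest path through Extract is only 16 days, so Extract has float 4.
The critical path is still Prep→Culture→PCR→Quantify; finish is now 20 days.

20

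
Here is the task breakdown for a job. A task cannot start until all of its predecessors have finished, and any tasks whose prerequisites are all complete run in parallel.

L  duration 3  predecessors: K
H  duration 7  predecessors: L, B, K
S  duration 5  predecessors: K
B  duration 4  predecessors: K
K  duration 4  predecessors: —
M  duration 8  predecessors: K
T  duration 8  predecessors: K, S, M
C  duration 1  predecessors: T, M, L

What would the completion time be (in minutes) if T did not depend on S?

Original critical path: K→M→T→C = 4+8+8+1 = 21 ⇒ 21 minutes.
Dropping S→T doesn't change T's earliest start (12); another predecessor still binds.
The longest chain is now K→M→T→C = 4+8+8+1 = 21, so the project takes 21 minutes.

21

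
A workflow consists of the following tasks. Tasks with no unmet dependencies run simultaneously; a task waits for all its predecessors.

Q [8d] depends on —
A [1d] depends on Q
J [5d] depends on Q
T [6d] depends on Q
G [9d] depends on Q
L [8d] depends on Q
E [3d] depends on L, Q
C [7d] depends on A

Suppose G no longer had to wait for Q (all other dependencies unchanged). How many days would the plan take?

Before: longest chain Q→L→E = 8+8+3 = 19, finish 19.
Without Q→G, G's earliest start moves from 8 to 0.
New critical path: Q→L→E = 8+8+3 = 19 ⇒ 19 days.

19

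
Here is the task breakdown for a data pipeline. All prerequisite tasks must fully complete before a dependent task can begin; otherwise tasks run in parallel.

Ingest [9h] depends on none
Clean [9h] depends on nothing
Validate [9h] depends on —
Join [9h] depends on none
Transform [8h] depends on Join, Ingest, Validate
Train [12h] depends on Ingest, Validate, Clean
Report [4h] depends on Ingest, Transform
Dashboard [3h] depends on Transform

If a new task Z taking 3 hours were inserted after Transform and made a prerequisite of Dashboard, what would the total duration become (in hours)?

Originally the project takes 21 hours.
With Z inserted, Dashboard now waits for max(Transform, Z).
New critical path: Ingest→Transform→Z→Dashboard = 9+8+3+3 = 23 ⇒ 23 hours.

23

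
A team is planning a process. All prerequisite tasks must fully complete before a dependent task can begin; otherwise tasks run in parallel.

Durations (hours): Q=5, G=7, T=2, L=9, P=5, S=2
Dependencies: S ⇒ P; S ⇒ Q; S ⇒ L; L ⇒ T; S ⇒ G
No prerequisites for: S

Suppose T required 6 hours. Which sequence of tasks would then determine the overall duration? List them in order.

Baseline: S→L→T = 2+9+2 = 13 → 13 hours.
Since T is critical, the +4 change carries straight to that chain (now 17 hours).
No other chain overtakes it, so the finish is 17 hours.

S, L, T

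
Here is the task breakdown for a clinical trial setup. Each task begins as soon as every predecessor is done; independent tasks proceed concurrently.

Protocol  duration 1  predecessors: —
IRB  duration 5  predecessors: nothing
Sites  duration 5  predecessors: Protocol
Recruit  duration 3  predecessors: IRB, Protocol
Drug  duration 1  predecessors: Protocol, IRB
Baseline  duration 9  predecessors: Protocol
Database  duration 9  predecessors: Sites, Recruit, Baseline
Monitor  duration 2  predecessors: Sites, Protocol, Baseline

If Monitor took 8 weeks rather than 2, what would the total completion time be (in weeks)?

As given, the longest chain is Protocol→Baseline→Database = 1+9+9 = 19, so the finish is 19 weeks.
Monitor has 7 weeks of float (longest path through it is 12).
That remains the longest chain; total 19 weeks.

19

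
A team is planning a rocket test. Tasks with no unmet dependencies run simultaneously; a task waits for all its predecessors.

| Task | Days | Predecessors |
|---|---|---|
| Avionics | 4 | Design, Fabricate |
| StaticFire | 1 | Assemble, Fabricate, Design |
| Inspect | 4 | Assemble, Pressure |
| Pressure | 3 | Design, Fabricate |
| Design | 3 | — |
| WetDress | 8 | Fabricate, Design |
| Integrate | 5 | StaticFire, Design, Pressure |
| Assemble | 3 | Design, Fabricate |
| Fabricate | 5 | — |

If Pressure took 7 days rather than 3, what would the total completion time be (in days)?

Actual critical path: Fabricate→Assemble→StaticFire→Integrate = 5+3+1+5 = 14 ⇒ 14 days.
The longest path through Pressure is only 13 days, so Pressure has float 1.
New critical path: Fabricate→Pressure→Integrate = 5+7+5 = 17 ⇒ 17 days.

17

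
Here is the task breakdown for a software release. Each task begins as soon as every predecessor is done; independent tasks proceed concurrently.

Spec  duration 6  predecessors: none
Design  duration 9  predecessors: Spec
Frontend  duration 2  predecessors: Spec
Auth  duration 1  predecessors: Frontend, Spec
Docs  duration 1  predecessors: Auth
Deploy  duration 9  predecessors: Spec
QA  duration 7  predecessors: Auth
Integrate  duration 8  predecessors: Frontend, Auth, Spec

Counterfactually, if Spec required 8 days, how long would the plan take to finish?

19

The binding path is Spec→Frontend→Auth→Integrate = 6+2+1+8 = 17; finish at 17 days.
Spec is on the critical path; changing it to 8 makes that path 19 days.
No other chain overtakes it, so the finish is 19 days.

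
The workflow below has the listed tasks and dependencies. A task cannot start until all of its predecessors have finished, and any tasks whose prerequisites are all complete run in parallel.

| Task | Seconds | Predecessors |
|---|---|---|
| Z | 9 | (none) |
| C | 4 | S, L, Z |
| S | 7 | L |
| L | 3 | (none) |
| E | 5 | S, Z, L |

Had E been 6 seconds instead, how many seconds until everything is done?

16

Baseline: L→S→E = 3+7+5 = 15 → 15 seconds.
E is on the critical path; changing it to 6 makes that path 16 seconds.
That remains the longest chain; total 16 seconds.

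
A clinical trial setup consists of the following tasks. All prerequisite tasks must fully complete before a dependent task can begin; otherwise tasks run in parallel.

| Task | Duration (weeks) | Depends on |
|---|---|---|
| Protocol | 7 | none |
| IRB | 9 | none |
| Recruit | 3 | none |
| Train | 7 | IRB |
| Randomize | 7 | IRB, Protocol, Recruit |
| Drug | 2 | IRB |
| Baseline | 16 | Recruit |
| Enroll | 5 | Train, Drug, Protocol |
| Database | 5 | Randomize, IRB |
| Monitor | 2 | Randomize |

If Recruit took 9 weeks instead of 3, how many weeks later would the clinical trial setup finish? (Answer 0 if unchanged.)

Baseline: IRB→Train→Enroll = 9+7+5 = 21 → 21 weeks.
Recruit has 2 weeks of float (longest path through it is 19).
Now Recruit→Baseline = 9+16 = 25 is longest, so the finish becomes 25 weeks.
Change in finish: 25 − 21 = +4 weeks.

4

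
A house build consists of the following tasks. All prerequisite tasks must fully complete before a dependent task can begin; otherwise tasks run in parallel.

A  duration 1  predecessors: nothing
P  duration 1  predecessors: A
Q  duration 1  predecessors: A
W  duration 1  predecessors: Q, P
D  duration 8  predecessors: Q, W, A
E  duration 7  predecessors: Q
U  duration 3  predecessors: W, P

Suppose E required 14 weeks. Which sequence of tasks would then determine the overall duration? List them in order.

As given, the longest chain is A→P→W→D = 1+1+1+8 = 11, so the finish is 11 weeks.
E has 2 weeks of float (longest path through it is 9).
The binding chain switches to A→Q→E = 1+1+14 = 16; finish 16 weeks.

A, Q, E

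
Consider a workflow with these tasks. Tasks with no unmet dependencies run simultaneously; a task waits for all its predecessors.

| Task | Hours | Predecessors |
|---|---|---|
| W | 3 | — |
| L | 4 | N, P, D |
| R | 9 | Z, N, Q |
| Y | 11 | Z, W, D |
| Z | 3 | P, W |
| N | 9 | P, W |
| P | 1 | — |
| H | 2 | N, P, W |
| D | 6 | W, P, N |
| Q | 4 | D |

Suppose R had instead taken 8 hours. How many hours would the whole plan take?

30

Baseline: W→N→D→Q→R = 3+9+6+4+9 = 31 → 31 hours.
R is on the critical path; changing it to 8 makes that path 30 hours.
That remains the longest chain; total 30 hours.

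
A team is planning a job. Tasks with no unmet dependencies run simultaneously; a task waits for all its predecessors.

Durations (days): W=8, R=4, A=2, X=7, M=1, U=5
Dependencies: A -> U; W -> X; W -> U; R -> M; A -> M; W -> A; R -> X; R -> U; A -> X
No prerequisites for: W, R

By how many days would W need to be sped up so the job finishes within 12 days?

Current finish: 17 days; target: 12.
W is on every critical path, so each day cut from W cuts the finish by one (this holds down to a finish of 11).
Need 17 − 12 = 5 days off W → W becomes 3 days, finish becomes 12.

5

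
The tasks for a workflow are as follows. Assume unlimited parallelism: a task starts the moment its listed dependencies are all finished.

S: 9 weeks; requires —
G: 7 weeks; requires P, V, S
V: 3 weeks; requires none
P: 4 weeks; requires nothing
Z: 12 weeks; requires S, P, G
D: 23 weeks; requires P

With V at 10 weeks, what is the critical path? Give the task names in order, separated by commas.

Critical path before the change: S→G→Z = 9+7+12 = 28 giving 28 weeks.
V is off the critical path — its longest chain is 22 weeks, giving 6 of slack.
Now V→G→Z = 10+7+12 = 29 is longest, so the finish becomes 29 weeks.

V, G, Z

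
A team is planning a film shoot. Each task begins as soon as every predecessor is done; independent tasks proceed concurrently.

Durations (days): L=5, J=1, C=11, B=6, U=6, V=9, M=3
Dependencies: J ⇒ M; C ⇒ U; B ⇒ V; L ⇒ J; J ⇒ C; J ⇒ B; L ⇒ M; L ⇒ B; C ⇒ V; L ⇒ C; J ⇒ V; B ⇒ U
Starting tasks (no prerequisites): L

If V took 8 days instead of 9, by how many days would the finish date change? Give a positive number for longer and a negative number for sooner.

Baseline: L→J→C→V = 5+1+11+9 = 26 → 26 days.
Since V is critical, the -1 change carries straight to that chain (now 25 days).
That remains the longest chain; total 25 days.
Change in finish: 25 − 26 = -1 days.

-1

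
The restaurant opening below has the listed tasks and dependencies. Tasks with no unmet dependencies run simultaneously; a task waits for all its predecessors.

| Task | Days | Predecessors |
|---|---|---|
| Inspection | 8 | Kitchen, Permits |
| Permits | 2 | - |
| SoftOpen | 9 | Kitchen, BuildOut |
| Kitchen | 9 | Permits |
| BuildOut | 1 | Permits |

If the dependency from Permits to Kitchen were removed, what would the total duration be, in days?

Before: longest chain Permits→Kitchen→SoftOpen = 2+9+9 = 20, finish 20.
Without Permits→Kitchen, Kitchen's earliest start moves from 2 to 0.
After: Kitchen→SoftOpen = 9+9 = 18 → 18 days.

18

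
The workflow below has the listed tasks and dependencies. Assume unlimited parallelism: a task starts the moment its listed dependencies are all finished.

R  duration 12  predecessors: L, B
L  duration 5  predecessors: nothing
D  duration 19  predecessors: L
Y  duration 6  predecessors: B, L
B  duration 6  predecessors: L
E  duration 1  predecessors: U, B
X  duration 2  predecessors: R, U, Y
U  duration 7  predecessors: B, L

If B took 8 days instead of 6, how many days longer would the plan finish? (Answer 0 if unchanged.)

2

Critical path before the change: L→B→R→X = 5+6+12+2 = 25 giving 25 days.
B lies on that path, so at 8 days the path becomes 27 days.
The critical path is still L→B→R→X; finish is now 27 days.
Change in finish: 27 − 25 = +2 days.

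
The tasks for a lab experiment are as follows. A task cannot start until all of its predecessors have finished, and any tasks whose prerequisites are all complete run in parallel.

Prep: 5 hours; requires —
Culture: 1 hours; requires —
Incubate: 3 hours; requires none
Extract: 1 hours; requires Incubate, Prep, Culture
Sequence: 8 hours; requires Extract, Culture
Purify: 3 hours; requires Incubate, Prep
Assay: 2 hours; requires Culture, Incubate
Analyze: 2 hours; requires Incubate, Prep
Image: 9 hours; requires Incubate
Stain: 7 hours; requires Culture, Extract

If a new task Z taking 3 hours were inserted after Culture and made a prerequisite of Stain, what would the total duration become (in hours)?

14

Originally the plan takes 14 hours.
With Z inserted, Stain now waits for max(Culture, Extract, Z).
New critical path: Prep→Extract→Sequence = 5+1+8 = 14 ⇒ 14 hours.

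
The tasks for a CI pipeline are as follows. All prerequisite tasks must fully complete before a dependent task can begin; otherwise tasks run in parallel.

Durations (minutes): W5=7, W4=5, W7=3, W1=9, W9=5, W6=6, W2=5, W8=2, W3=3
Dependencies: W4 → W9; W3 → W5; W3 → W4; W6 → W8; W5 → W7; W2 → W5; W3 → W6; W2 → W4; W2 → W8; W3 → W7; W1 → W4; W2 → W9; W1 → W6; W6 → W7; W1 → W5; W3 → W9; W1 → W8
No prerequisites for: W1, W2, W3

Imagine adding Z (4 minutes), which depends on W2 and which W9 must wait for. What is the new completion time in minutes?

19

Originally the job takes 19 minutes.
With Z inserted, W9 now waits for max(W3, W2, W4, Z).
New critical path: W1→W4→W9 = 9+5+5 = 19 ⇒ 19 minutes.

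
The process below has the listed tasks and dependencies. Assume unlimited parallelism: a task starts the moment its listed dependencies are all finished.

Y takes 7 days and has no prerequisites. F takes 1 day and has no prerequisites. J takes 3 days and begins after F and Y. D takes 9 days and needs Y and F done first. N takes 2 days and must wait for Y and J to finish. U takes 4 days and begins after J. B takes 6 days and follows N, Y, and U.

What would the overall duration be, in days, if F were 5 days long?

20

Critical path before the change: Y→J→U→B = 7+3+4+6 = 20 giving 20 days.
F has 6 days of float (longest path through it is 14).
That remains the longest chain; total 20 days.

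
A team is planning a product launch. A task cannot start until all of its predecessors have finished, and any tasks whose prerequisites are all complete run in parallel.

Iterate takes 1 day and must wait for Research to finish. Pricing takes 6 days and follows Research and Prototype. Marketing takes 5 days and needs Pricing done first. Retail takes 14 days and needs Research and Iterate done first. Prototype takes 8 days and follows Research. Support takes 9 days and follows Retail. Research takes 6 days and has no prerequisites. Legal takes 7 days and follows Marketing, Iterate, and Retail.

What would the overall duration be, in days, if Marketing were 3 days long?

Actual critical path: Research→Prototype→Pricing→Marketing→Legal = 6+8+6+5+7 = 32 ⇒ 32 days.
Marketing is on the critical path; changing it to 3 makes that path 30 days.
No other chain overtakes it, so the finish is 30 days.

30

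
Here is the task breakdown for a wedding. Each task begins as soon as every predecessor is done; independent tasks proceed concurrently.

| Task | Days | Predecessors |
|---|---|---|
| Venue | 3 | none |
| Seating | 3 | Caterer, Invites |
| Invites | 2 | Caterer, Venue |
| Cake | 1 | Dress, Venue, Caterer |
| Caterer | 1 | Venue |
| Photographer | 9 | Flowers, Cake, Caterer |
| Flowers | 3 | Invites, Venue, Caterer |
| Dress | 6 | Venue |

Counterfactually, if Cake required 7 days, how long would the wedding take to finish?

25

As given, the longest chain is Venue→Dress→Cake→Photographer = 3+6+1+9 = 19, so the finish is 19 days.
Cake lies on that path, so at 7 days the path becomes 25 days.
No other chain overtakes it, so the finish is 25 days.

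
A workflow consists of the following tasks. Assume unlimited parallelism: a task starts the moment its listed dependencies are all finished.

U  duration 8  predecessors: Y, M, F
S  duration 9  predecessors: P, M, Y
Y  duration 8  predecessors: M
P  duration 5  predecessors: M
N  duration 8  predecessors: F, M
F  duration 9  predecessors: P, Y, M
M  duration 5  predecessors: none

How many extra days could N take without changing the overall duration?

M→Y→F→N = 5+8+9+8 = 30 sets the makespan at 30 days.
N finishes as early as 30 and must finish by 30.
Float = 30 − 30 = 0.

0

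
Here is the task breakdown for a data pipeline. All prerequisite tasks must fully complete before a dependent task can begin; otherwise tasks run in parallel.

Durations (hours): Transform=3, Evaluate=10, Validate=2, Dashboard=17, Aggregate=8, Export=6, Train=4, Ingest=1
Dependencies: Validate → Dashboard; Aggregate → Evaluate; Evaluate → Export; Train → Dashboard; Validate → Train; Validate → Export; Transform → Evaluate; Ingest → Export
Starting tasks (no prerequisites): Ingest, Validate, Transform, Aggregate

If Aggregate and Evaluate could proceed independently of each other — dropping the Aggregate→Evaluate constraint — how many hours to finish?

With the dependency in place, Aggregate→Evaluate→Export = 8+10+6 = 24 sets the finish at 24 hours.
Without Aggregate→Evaluate, Evaluate's earliest start moves from 8 to 3.
The longest chain is now Validate→Train→Dashboard = 2+4+17 = 23, so the job takes 23 hours.

23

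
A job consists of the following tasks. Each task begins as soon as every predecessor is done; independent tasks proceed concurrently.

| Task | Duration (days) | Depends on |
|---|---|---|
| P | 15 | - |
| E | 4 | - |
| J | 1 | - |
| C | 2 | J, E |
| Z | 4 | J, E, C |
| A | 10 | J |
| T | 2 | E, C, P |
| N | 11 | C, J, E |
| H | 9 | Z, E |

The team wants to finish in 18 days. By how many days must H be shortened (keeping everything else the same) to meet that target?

Current finish: 19 days; target: 18.
H is on every critical path, so each day cut from H cuts the finish by one (this holds down to a finish of 17).
Need 19 − 18 = 1 day off H → H becomes 8 days, finish becomes 18.

1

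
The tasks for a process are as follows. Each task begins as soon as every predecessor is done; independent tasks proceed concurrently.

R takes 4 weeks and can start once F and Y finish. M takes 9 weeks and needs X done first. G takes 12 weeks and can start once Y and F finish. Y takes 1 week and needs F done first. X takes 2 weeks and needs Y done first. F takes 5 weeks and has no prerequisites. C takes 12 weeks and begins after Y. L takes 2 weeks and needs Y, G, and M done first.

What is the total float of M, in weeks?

The longest chain is F→Y→G→L = 5+1+12+2 = 20; overall finish 20 weeks.
Longest path through M: 19 weeks (earliest finish 17, latest finish 18).
Slack of M = 9 − 8 = 1 week.

1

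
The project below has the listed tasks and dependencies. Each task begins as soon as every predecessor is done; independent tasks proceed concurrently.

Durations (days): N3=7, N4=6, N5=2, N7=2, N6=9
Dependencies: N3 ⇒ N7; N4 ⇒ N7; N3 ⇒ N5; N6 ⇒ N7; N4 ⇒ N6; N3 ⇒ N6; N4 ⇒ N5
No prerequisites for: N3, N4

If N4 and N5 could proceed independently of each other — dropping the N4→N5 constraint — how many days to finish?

18

With the dependency in place, N3→N6→N7 = 7+9+2 = 18 sets the finish at 18 days.
Dropping N4→N5 doesn't change N5's earliest start (7); another predecessor still binds.
New critical path: N3→N6→N7 = 7+9+2 = 18 ⇒ 18 days.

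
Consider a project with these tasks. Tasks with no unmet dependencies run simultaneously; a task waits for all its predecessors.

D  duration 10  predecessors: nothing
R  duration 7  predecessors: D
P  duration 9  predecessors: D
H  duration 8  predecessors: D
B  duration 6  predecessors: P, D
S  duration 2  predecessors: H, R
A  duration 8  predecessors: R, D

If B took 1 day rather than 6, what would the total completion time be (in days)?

Actual critical path: D→P→B = 10+9+6 = 25 ⇒ 25 days.
Since B is critical, the -5 change carries straight to that chain (now 20 days).
The binding chain switches to D→R→A = 10+7+8 = 25; finish 25 days.

25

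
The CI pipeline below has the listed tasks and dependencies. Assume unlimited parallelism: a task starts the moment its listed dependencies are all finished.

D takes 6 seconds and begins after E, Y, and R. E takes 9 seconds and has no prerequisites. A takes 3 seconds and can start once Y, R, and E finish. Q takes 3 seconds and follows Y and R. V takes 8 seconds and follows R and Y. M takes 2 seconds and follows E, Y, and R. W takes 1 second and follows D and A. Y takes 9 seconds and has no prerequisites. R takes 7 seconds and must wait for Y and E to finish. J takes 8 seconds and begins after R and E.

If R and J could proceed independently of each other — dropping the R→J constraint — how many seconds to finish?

Original critical path: E→R→V = 9+7+8 = 24 ⇒ 24 seconds.
Without R→J, J's earliest start moves from 16 to 9.
New critical path: E→R→V = 9+7+8 = 24 ⇒ 24 seconds.

24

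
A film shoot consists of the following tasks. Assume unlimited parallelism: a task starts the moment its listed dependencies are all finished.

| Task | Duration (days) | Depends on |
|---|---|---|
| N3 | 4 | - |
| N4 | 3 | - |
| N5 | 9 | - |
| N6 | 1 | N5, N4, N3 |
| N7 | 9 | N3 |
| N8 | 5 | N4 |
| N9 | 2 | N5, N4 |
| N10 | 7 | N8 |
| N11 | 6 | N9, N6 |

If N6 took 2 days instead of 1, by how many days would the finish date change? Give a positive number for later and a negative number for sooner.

Baseline: N5→N9→N11 = 9+2+6 = 17 → 17 days.
The longest path through N6 is only 16 days, so N6 has float 1.
The binding chain switches to N5→N6→N11 = 9+2+6 = 17; finish 17 days.
Change in finish: 17 − 17 = +0 days.

0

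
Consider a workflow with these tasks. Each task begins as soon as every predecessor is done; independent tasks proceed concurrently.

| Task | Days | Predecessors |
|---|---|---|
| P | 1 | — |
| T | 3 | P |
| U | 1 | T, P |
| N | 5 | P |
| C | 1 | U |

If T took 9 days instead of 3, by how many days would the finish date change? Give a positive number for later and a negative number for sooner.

The binding path is P→T→U→C = 1+3+1+1 = 6; finish at 6 days.
T lies on that path, so at 9 days the path becomes 12 days.
That remains the longest chain; total 12 days.
Change in finish: 12 − 6 = +6 days.

6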